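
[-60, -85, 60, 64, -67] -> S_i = Random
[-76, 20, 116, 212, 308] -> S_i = -76 + 96*i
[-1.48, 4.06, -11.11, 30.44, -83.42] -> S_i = -1.48*(-2.74)^i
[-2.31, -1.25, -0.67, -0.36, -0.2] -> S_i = -2.31*0.54^i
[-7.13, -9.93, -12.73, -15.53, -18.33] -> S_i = -7.13 + -2.80*i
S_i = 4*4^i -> [4, 16, 64, 256, 1024]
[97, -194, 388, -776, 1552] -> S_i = 97*-2^i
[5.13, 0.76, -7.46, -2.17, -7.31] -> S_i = Random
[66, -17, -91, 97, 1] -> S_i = Random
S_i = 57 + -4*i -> [57, 53, 49, 45, 41]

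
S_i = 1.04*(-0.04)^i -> [1.04, -0.04, 0.0, -0.0, 0.0]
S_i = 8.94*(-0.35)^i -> [8.94, -3.13, 1.1, -0.38, 0.13]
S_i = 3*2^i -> [3, 6, 12, 24, 48]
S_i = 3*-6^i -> [3, -18, 108, -648, 3888]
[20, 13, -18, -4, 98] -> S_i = Random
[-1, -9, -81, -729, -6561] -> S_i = -1*9^i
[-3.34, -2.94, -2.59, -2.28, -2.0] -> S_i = -3.34*0.88^i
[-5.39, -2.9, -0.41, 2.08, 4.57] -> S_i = -5.39 + 2.49*i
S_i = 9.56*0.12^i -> [9.56, 1.15, 0.14, 0.02, 0.0]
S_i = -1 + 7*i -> [-1, 6, 13, 20, 27]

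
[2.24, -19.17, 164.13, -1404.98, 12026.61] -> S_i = 2.24*(-8.56)^i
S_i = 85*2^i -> [85, 170, 340, 680, 1360]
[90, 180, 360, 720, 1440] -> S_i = 90*2^i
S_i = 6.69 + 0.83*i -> [6.69, 7.52, 8.35, 9.18, 10.01]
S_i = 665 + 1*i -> [665, 666, 667, 668, 669]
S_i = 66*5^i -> [66, 330, 1650, 8250, 41250]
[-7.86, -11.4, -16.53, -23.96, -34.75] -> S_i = -7.86*1.45^i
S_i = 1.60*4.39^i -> [1.6, 7.02, 30.84, 135.37, 594.26]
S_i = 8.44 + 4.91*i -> [8.44, 13.35, 18.26, 23.17, 28.08]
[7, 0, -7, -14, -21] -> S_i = 7 + -7*i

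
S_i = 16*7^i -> [16, 112, 784, 5488, 38416]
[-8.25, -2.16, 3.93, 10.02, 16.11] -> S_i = -8.25 + 6.09*i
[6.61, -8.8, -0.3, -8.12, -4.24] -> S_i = Random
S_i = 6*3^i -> [6, 18, 54, 162, 486]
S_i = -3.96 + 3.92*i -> [-3.96, -0.04, 3.88, 7.8, 11.72]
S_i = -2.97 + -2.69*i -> [-2.97, -5.66, -8.35, -11.04, -13.73]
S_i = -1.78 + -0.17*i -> [-1.78, -1.95, -2.12, -2.29, -2.46]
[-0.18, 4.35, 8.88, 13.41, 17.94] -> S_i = -0.18 + 4.53*i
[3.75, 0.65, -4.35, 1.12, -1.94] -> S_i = Random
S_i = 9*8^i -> [9, 72, 576, 4608, 36864]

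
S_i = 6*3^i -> [6, 18, 54, 162, 486]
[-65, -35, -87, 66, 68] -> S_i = Random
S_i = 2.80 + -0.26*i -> [2.8, 2.54, 2.28, 2.02, 1.76]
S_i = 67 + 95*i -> [67, 162, 257, 352, 447]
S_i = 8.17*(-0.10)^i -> [8.17, -0.82, 0.08, -0.01, 0.0]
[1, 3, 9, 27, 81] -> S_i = 1*3^i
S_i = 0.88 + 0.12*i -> [0.88, 1.0, 1.12, 1.24, 1.36]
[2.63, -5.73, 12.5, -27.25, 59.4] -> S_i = 2.63*(-2.18)^i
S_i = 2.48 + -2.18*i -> [2.48, 0.3, -1.88, -4.06, -6.24]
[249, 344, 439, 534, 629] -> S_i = 249 + 95*i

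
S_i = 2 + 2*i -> [2, 4, 6, 8, 10]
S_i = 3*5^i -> [3, 15, 75, 375, 1875]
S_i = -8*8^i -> [-8, -64, -512, -4096, -32768]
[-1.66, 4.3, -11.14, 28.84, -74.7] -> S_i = -1.66*(-2.59)^i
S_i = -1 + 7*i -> [-1, 6, 13, 20, 27]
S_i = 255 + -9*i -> [255, 246, 237, 228, 219]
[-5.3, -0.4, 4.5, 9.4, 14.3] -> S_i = -5.30 + 4.90*i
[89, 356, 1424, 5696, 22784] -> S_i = 89*4^i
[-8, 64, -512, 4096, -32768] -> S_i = -8*-8^i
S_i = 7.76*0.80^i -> [7.76, 6.21, 4.97, 3.97, 3.18]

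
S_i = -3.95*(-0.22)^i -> [-3.95, 0.87, -0.19, 0.04, -0.01]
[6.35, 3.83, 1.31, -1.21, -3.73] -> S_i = 6.35 + -2.52*i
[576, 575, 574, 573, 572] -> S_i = 576 + -1*i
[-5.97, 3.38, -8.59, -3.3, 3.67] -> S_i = Random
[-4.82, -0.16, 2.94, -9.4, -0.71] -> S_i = Random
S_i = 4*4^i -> [4, 16, 64, 256, 1024]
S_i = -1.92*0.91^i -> [-1.92, -1.75, -1.59, -1.45, -1.32]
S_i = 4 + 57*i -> [4, 61, 118, 175, 232]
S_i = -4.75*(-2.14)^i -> [-4.75, 10.17, -21.75, 46.55, -99.62]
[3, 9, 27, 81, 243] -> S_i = 3*3^i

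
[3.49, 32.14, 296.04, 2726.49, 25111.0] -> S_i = 3.49*9.21^i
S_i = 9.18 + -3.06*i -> [9.18, 6.12, 3.06, 0.0, -3.06]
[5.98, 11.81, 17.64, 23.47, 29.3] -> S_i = 5.98 + 5.83*i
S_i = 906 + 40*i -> [906, 946, 986, 1026, 1066]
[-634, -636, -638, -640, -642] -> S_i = -634 + -2*i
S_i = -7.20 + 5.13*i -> [-7.2, -2.07, 3.06, 8.19, 13.32]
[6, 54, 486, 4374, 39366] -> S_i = 6*9^i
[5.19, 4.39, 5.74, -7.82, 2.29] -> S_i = Random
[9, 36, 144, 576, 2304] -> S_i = 9*4^i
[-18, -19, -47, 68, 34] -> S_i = Random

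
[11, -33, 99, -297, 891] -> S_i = 11*-3^i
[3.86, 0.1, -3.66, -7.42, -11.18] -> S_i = 3.86 + -3.76*i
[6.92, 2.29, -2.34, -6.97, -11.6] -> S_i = 6.92 + -4.63*i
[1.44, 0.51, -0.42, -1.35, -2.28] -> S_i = 1.44 + -0.93*i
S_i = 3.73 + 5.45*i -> [3.73, 9.18, 14.63, 20.08, 25.53]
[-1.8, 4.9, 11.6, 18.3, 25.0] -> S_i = -1.80 + 6.70*i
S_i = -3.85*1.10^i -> [-3.85, -4.24, -4.66, -5.12, -5.64]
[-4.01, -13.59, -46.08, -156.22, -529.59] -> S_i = -4.01*3.39^i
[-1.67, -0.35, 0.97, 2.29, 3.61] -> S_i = -1.67 + 1.32*i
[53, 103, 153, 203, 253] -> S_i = 53 + 50*i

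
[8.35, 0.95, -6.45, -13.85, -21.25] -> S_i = 8.35 + -7.40*i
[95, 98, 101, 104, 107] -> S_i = 95 + 3*i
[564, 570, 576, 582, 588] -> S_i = 564 + 6*i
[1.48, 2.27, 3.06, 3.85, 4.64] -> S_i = 1.48 + 0.79*i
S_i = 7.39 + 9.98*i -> [7.39, 17.37, 27.35, 37.33, 47.31]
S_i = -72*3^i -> [-72, -216, -648, -1944, -5832]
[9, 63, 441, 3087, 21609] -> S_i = 9*7^i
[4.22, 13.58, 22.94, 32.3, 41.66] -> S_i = 4.22 + 9.36*i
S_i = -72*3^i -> [-72, -216, -648, -1944, -5832]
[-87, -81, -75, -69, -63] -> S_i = -87 + 6*i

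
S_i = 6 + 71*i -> [6, 77, 148, 219, 290]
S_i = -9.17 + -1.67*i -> [-9.17, -10.84, -12.51, -14.18, -15.85]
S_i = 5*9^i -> [5, 45, 405, 3645, 32805]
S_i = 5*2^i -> [5, 10, 20, 40, 80]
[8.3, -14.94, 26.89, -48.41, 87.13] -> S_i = 8.30*(-1.80)^i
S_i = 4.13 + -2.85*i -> [4.13, 1.28, -1.57, -4.42, -7.27]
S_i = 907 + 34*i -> [907, 941, 975, 1009, 1043]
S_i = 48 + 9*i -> [48, 57, 66, 75, 84]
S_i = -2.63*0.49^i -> [-2.63, -1.29, -0.63, -0.31, -0.15]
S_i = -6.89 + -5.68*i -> [-6.89, -12.57, -18.25, -23.93, -29.61]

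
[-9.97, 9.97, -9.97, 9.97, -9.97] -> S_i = -9.97*(-1.00)^i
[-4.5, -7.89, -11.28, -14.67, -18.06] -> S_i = -4.50 + -3.39*i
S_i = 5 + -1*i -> [5, 4, 3, 2, 1]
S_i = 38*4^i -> [38, 152, 608, 2432, 9728]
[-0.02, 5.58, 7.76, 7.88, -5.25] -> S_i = Random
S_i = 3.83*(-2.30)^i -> [3.83, -8.81, 20.26, -46.6, 107.18]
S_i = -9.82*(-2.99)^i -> [-9.82, 29.36, -87.79, 262.5, -784.87]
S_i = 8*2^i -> [8, 16, 32, 64, 128]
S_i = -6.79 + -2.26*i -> [-6.79, -9.05, -11.31, -13.57, -15.83]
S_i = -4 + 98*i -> [-4, 94, 192, 290, 388]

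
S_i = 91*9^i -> [91, 819, 7371, 66339, 597051]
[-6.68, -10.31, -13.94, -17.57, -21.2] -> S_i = -6.68 + -3.63*i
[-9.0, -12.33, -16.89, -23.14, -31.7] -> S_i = -9.00*1.37^i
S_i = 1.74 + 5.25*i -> [1.74, 6.99, 12.24, 17.49, 22.74]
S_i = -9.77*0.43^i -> [-9.77, -4.2, -1.81, -0.78, -0.33]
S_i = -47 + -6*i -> [-47, -53, -59, -65, -71]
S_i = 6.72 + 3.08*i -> [6.72, 9.8, 12.88, 15.96, 19.04]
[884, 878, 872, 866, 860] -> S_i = 884 + -6*i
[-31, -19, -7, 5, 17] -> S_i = -31 + 12*i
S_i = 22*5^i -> [22, 110, 550, 2750, 13750]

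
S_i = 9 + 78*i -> [9, 87, 165, 243, 321]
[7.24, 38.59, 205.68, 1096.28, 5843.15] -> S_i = 7.24*5.33^i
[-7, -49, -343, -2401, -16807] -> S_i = -7*7^i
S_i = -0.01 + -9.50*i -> [-0.01, -9.51, -19.01, -28.51, -38.01]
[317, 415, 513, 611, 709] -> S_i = 317 + 98*i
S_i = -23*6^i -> [-23, -138, -828, -4968, -29808]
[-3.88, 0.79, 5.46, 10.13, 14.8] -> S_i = -3.88 + 4.67*i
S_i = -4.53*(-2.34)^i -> [-4.53, 10.6, -24.8, 58.04, -135.82]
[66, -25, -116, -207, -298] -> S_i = 66 + -91*i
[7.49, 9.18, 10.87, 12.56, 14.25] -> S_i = 7.49 + 1.69*i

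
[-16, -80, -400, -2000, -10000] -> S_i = -16*5^i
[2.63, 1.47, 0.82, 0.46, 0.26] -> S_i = 2.63*0.56^i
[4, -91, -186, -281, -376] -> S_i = 4 + -95*i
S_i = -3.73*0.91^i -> [-3.73, -3.39, -3.09, -2.81, -2.56]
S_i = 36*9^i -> [36, 324, 2916, 26244, 236196]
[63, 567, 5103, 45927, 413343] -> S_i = 63*9^i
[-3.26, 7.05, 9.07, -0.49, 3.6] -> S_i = Random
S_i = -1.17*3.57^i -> [-1.17, -4.18, -14.91, -53.23, -190.05]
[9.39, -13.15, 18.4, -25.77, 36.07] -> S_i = 9.39*(-1.40)^i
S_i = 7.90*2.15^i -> [7.9, 16.98, 36.52, 78.51, 168.8]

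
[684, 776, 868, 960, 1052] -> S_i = 684 + 92*i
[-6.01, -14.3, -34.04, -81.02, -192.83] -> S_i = -6.01*2.38^i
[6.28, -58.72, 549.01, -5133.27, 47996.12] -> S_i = 6.28*(-9.35)^i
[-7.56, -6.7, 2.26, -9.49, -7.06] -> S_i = Random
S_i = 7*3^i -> [7, 21, 63, 189, 567]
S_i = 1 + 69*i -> [1, 70, 139, 208, 277]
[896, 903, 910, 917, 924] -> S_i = 896 + 7*i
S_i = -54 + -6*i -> [-54, -60, -66, -72, -78]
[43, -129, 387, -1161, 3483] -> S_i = 43*-3^i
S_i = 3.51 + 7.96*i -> [3.51, 11.47, 19.43, 27.39, 35.35]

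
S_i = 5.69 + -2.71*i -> [5.69, 2.98, 0.27, -2.44, -5.15]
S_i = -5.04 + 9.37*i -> [-5.04, 4.33, 13.7, 23.07, 32.44]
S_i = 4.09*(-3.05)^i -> [4.09, -12.47, 38.05, -116.04, 353.93]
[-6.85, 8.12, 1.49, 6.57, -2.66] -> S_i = Random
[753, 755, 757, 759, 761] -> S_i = 753 + 2*i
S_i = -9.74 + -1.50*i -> [-9.74, -11.24, -12.74, -14.24, -15.74]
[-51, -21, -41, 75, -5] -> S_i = Random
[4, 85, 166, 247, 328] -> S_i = 4 + 81*i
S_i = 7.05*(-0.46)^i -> [7.05, -3.24, 1.49, -0.69, 0.32]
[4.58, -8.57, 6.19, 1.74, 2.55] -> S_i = Random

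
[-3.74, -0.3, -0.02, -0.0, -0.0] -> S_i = -3.74*0.08^i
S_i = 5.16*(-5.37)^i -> [5.16, -27.71, 148.8, -799.05, 4290.88]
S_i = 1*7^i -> [1, 7, 49, 343, 2401]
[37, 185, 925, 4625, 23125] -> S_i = 37*5^i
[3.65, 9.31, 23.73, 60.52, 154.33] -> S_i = 3.65*2.55^i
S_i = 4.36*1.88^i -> [4.36, 8.2, 15.41, 28.97, 54.47]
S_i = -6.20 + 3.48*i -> [-6.2, -2.72, 0.76, 4.24, 7.72]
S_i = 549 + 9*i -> [549, 558, 567, 576, 585]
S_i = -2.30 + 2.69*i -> [-2.3, 0.39, 3.08, 5.77, 8.46]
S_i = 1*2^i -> [1, 2, 4, 8, 16]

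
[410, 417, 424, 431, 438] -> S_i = 410 + 7*i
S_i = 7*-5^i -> [7, -35, 175, -875, 4375]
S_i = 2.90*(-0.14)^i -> [2.9, -0.41, 0.06, -0.01, 0.0]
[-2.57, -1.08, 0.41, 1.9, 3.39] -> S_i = -2.57 + 1.49*i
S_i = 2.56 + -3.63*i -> [2.56, -1.07, -4.7, -8.33, -11.96]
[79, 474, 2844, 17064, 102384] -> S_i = 79*6^i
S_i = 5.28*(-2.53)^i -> [5.28, -13.36, 33.8, -85.51, 216.33]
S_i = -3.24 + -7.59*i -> [-3.24, -10.83, -18.42, -26.01, -33.6]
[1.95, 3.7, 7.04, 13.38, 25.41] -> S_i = 1.95*1.90^i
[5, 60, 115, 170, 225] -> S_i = 5 + 55*i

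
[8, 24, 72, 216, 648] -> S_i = 8*3^i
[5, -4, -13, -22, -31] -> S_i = 5 + -9*i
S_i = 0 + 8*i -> [0, 8, 16, 24, 32]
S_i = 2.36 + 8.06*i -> [2.36, 10.42, 18.48, 26.54, 34.6]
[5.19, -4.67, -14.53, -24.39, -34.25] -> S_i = 5.19 + -9.86*i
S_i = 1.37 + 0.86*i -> [1.37, 2.23, 3.09, 3.95, 4.81]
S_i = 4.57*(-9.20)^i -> [4.57, -42.04, 386.8, -3558.6, 32739.16]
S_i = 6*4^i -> [6, 24, 96, 384, 1536]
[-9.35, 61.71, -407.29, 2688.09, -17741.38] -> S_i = -9.35*(-6.60)^i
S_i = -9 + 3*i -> [-9, -6, -3, 0, 3]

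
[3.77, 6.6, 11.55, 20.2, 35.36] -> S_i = 3.77*1.75^i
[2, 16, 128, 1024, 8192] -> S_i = 2*8^i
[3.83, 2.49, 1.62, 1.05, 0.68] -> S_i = 3.83*0.65^i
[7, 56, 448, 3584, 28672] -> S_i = 7*8^i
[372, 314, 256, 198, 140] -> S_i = 372 + -58*i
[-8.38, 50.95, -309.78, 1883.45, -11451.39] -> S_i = -8.38*(-6.08)^i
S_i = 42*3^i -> [42, 126, 378, 1134, 3402]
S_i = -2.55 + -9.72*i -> [-2.55, -12.27, -21.99, -31.71, -41.43]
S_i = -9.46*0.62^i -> [-9.46, -5.87, -3.64, -2.25, -1.4]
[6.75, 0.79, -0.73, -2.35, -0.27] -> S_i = Random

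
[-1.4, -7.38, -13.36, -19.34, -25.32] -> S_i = -1.40 + -5.98*i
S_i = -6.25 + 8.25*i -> [-6.25, 2.0, 10.25, 18.5, 26.75]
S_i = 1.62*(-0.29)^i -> [1.62, -0.47, 0.14, -0.04, 0.01]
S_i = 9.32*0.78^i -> [9.32, 7.27, 5.67, 4.42, 3.45]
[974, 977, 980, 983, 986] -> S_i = 974 + 3*i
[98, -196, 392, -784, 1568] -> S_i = 98*-2^i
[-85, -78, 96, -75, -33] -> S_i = Random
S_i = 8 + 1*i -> [8, 9, 10, 11, 12]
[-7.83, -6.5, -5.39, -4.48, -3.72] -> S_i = -7.83*0.83^i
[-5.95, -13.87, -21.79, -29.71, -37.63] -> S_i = -5.95 + -7.92*i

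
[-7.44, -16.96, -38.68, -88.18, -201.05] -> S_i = -7.44*2.28^i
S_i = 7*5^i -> [7, 35, 175, 875, 4375]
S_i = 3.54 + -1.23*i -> [3.54, 2.31, 1.08, -0.15, -1.38]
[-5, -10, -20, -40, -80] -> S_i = -5*2^i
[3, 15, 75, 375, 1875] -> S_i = 3*5^i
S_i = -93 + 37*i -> [-93, -56, -19, 18, 55]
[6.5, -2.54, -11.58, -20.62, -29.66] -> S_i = 6.50 + -9.04*i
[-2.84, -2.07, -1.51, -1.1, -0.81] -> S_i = -2.84*0.73^i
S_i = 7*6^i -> [7, 42, 252, 1512, 9072]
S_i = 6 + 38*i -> [6, 44, 82, 120, 158]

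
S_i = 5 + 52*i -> [5, 57, 109, 161, 213]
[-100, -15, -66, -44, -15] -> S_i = Random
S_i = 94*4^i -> [94, 376, 1504, 6016, 24064]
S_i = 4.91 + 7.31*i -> [4.91, 12.22, 19.53, 26.84, 34.15]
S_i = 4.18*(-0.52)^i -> [4.18, -2.17, 1.13, -0.59, 0.31]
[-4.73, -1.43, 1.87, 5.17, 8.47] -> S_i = -4.73 + 3.30*i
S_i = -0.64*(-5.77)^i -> [-0.64, 3.69, -21.31, 122.94, -709.39]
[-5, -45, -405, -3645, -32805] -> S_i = -5*9^i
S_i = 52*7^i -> [52, 364, 2548, 17836, 124852]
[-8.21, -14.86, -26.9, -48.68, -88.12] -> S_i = -8.21*1.81^i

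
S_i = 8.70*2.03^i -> [8.7, 17.66, 35.85, 72.78, 147.74]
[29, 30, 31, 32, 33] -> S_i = 29 + 1*i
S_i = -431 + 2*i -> [-431, -429, -427, -425, -423]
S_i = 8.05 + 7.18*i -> [8.05, 15.23, 22.41, 29.59, 36.77]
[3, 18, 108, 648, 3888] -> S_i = 3*6^i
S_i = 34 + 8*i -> [34, 42, 50, 58, 66]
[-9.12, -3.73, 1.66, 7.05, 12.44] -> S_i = -9.12 + 5.39*i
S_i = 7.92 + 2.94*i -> [7.92, 10.86, 13.8, 16.74, 19.68]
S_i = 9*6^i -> [9, 54, 324, 1944, 11664]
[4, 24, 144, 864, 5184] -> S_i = 4*6^i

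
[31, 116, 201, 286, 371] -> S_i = 31 + 85*i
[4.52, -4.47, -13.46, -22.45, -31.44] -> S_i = 4.52 + -8.99*i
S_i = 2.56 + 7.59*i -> [2.56, 10.15, 17.74, 25.33, 32.92]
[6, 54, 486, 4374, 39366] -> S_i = 6*9^i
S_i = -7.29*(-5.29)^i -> [-7.29, 38.56, -204.0, 1079.18, -5708.87]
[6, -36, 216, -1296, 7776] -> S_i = 6*-6^i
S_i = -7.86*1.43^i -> [-7.86, -11.24, -16.07, -22.98, -32.87]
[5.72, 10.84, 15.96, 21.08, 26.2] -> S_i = 5.72 + 5.12*i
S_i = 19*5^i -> [19, 95, 475, 2375, 11875]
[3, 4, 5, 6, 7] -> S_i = 3 + 1*i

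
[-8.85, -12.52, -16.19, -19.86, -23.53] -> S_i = -8.85 + -3.67*i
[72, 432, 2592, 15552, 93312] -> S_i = 72*6^i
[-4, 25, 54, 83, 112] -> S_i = -4 + 29*i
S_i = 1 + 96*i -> [1, 97, 193, 289, 385]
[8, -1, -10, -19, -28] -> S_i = 8 + -9*i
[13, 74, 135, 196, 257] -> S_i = 13 + 61*i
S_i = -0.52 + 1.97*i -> [-0.52, 1.45, 3.42, 5.39, 7.36]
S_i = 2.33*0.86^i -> [2.33, 2.0, 1.72, 1.48, 1.27]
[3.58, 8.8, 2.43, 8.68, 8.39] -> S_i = Random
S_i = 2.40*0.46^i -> [2.4, 1.1, 0.51, 0.23, 0.11]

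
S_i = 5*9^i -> [5, 45, 405, 3645, 32805]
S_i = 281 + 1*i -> [281, 282, 283, 284, 285]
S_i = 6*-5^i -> [6, -30, 150, -750, 3750]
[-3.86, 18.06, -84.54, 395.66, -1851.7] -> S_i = -3.86*(-4.68)^i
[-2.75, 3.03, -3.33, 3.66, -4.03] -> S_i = -2.75*(-1.10)^i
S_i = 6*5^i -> [6, 30, 150, 750, 3750]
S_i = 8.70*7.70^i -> [8.7, 66.99, 515.82, 3971.84, 30583.15]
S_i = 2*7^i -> [2, 14, 98, 686, 4802]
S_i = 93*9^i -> [93, 837, 7533, 67797, 610173]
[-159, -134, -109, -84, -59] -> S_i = -159 + 25*i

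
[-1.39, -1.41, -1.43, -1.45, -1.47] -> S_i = -1.39 + -0.02*i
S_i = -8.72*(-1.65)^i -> [-8.72, 14.39, -23.74, 39.17, -64.63]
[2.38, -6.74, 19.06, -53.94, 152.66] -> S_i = 2.38*(-2.83)^i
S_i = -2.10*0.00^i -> [-2.1, -0.0, -0.0, -0.0, -0.0]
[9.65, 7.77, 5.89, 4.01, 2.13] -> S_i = 9.65 + -1.88*i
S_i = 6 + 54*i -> [6, 60, 114, 168, 222]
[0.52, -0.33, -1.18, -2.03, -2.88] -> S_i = 0.52 + -0.85*i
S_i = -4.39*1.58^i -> [-4.39, -6.94, -10.96, -17.32, -27.36]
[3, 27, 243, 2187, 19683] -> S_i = 3*9^i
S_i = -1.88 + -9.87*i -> [-1.88, -11.75, -21.62, -31.49, -41.36]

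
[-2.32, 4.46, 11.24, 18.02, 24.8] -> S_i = -2.32 + 6.78*i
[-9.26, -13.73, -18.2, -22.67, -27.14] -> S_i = -9.26 + -4.47*i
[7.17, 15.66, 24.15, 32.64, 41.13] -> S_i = 7.17 + 8.49*i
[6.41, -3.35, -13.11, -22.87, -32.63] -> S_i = 6.41 + -9.76*i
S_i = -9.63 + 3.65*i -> [-9.63, -5.98, -2.33, 1.32, 4.97]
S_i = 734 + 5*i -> [734, 739, 744, 749, 754]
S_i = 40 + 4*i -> [40, 44, 48, 52, 56]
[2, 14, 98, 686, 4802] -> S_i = 2*7^i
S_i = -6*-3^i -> [-6, 18, -54, 162, -486]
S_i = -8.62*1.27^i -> [-8.62, -10.95, -13.9, -17.66, -22.42]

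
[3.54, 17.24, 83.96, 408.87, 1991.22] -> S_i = 3.54*4.87^i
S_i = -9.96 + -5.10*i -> [-9.96, -15.06, -20.16, -25.26, -30.36]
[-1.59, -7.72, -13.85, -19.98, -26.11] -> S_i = -1.59 + -6.13*i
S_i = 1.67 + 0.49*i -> [1.67, 2.16, 2.65, 3.14, 3.63]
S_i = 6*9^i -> [6, 54, 486, 4374, 39366]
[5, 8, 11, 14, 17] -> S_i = 5 + 3*i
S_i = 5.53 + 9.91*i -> [5.53, 15.44, 25.35, 35.26, 45.17]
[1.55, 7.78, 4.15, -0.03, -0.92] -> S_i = Random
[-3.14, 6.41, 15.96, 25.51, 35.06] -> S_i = -3.14 + 9.55*i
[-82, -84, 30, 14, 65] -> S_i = Random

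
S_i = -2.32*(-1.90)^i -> [-2.32, 4.41, -8.38, 15.91, -30.23]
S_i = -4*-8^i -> [-4, 32, -256, 2048, -16384]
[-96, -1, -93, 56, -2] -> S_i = Random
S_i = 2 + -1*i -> [2, 1, 0, -1, -2]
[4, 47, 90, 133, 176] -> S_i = 4 + 43*i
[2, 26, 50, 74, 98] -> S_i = 2 + 24*i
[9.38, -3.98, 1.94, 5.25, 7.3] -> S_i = Random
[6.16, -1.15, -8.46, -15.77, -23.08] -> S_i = 6.16 + -7.31*i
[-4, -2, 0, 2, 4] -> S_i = -4 + 2*i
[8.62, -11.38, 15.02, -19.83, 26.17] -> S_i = 8.62*(-1.32)^i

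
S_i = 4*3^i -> [4, 12, 36, 108, 324]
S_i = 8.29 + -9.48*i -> [8.29, -1.19, -10.67, -20.15, -29.63]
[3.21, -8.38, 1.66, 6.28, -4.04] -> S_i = Random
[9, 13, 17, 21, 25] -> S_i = 9 + 4*i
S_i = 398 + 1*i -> [398, 399, 400, 401, 402]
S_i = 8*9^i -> [8, 72, 648, 5832, 52488]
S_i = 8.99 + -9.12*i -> [8.99, -0.13, -9.25, -18.37, -27.49]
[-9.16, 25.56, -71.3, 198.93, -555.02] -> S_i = -9.16*(-2.79)^i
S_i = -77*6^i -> [-77, -462, -2772, -16632, -99792]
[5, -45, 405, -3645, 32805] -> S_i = 5*-9^i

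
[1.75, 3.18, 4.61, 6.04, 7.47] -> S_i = 1.75 + 1.43*i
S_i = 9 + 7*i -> [9, 16, 23, 30, 37]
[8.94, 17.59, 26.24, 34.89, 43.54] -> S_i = 8.94 + 8.65*i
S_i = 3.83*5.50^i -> [3.83, 21.06, 115.86, 637.22, 3504.69]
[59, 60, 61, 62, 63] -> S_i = 59 + 1*i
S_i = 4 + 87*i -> [4, 91, 178, 265, 352]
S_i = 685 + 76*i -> [685, 761, 837, 913, 989]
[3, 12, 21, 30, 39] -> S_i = 3 + 9*i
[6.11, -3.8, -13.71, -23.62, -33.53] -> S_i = 6.11 + -9.91*i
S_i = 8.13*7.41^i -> [8.13, 60.24, 446.4, 3307.85, 24511.13]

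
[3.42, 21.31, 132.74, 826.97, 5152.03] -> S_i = 3.42*6.23^i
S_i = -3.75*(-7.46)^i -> [-3.75, 27.98, -208.69, 1556.85, -11614.13]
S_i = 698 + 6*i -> [698, 704, 710, 716, 722]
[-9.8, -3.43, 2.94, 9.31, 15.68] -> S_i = -9.80 + 6.37*i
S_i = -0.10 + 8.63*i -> [-0.1, 8.53, 17.16, 25.79, 34.42]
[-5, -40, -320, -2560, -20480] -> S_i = -5*8^i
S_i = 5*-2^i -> [5, -10, 20, -40, 80]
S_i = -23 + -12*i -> [-23, -35, -47, -59, -71]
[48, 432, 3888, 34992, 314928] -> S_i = 48*9^i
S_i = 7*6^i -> [7, 42, 252, 1512, 9072]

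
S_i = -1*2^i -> [-1, -2, -4, -8, -16]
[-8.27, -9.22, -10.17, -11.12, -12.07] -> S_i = -8.27 + -0.95*i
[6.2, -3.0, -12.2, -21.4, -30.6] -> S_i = 6.20 + -9.20*i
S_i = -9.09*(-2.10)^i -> [-9.09, 19.09, -40.09, 84.18, -176.78]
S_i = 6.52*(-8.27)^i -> [6.52, -53.92, 445.92, -3687.77, 30497.88]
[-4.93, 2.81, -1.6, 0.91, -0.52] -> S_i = -4.93*(-0.57)^i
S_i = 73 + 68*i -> [73, 141, 209, 277, 345]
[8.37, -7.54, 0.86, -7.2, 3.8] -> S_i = Random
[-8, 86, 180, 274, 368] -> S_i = -8 + 94*i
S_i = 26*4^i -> [26, 104, 416, 1664, 6656]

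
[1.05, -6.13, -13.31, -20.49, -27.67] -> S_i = 1.05 + -7.18*i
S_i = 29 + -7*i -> [29, 22, 15, 8, 1]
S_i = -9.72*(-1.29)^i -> [-9.72, 12.54, -16.18, 20.87, -26.92]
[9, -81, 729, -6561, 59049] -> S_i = 9*-9^i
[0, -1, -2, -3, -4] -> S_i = 0 + -1*i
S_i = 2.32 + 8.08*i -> [2.32, 10.4, 18.48, 26.56, 34.64]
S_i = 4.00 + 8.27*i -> [4.0, 12.27, 20.54, 28.81, 37.08]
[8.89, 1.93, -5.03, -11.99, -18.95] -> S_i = 8.89 + -6.96*i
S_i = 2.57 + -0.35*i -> [2.57, 2.22, 1.87, 1.52, 1.17]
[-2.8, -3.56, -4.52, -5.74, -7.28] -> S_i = -2.80*1.27^i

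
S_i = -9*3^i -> [-9, -27, -81, -243, -729]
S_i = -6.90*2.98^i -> [-6.9, -20.56, -61.27, -182.6, -544.14]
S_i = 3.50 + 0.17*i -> [3.5, 3.67, 3.84, 4.01, 4.18]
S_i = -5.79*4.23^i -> [-5.79, -24.49, -103.6, -438.23, -1853.7]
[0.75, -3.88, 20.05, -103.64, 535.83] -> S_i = 0.75*(-5.17)^i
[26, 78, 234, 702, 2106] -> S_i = 26*3^i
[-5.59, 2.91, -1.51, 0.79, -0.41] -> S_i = -5.59*(-0.52)^i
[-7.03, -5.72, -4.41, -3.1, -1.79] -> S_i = -7.03 + 1.31*i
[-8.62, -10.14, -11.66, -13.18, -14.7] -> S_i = -8.62 + -1.52*i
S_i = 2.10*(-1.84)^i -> [2.1, -3.86, 7.11, -13.08, 24.07]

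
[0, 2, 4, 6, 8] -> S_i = 0 + 2*i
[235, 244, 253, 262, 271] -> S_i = 235 + 9*i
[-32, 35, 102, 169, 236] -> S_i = -32 + 67*i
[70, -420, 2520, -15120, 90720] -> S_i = 70*-6^i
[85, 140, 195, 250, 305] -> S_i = 85 + 55*i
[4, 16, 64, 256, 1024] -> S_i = 4*4^i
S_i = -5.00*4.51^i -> [-5.0, -22.55, -101.7, -458.67, -2068.6]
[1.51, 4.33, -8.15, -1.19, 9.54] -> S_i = Random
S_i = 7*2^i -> [7, 14, 28, 56, 112]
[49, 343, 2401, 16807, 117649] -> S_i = 49*7^i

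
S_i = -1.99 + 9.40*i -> [-1.99, 7.41, 16.81, 26.21, 35.61]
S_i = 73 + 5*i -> [73, 78, 83, 88, 93]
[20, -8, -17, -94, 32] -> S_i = Random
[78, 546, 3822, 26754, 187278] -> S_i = 78*7^i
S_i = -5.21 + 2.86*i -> [-5.21, -2.35, 0.51, 3.37, 6.23]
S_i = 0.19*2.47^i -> [0.19, 0.47, 1.16, 2.86, 7.07]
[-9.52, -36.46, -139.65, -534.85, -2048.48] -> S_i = -9.52*3.83^i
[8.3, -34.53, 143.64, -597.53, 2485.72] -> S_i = 8.30*(-4.16)^i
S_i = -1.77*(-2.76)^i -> [-1.77, 4.89, -13.48, 37.21, -102.71]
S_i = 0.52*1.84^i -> [0.52, 0.96, 1.76, 3.24, 5.96]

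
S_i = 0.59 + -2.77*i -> [0.59, -2.18, -4.95, -7.72, -10.49]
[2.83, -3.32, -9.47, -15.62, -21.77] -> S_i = 2.83 + -6.15*i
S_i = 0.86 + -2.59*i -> [0.86, -1.73, -4.32, -6.91, -9.5]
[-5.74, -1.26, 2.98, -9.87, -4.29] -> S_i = Random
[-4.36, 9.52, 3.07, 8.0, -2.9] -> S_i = Random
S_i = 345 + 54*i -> [345, 399, 453, 507, 561]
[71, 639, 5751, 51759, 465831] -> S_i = 71*9^i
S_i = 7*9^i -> [7, 63, 567, 5103, 45927]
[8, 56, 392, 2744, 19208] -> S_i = 8*7^i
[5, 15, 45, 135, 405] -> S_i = 5*3^i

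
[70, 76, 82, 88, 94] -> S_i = 70 + 6*i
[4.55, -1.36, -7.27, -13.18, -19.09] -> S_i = 4.55 + -5.91*i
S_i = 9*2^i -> [9, 18, 36, 72, 144]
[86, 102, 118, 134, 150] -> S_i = 86 + 16*i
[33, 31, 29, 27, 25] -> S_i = 33 + -2*i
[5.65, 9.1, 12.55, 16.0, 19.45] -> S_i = 5.65 + 3.45*i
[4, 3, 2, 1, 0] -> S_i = 4 + -1*i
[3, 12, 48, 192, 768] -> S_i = 3*4^i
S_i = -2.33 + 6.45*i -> [-2.33, 4.12, 10.57, 17.02, 23.47]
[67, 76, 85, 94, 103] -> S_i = 67 + 9*i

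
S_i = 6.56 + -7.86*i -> [6.56, -1.3, -9.16, -17.02, -24.88]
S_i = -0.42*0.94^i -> [-0.42, -0.39, -0.37, -0.35, -0.33]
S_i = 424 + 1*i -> [424, 425, 426, 427, 428]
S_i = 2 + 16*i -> [2, 18, 34, 50, 66]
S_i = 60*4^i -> [60, 240, 960, 3840, 15360]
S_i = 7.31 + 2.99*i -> [7.31, 10.3, 13.29, 16.28, 19.27]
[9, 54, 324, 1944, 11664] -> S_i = 9*6^i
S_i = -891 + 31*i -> [-891, -860, -829, -798, -767]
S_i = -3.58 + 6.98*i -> [-3.58, 3.4, 10.38, 17.36, 24.34]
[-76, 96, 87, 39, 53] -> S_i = Random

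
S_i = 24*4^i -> [24, 96, 384, 1536, 6144]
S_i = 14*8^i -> [14, 112, 896, 7168, 57344]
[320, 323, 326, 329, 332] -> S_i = 320 + 3*i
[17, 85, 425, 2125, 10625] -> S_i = 17*5^i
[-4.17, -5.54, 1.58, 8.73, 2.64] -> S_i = Random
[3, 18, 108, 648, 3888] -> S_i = 3*6^i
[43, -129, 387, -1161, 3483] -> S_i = 43*-3^i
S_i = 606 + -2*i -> [606, 604, 602, 600, 598]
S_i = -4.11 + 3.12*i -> [-4.11, -0.99, 2.13, 5.25, 8.37]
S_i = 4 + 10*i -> [4, 14, 24, 34, 44]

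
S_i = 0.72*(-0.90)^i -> [0.72, -0.65, 0.58, -0.52, 0.47]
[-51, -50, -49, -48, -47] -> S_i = -51 + 1*i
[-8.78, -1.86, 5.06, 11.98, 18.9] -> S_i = -8.78 + 6.92*i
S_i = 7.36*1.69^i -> [7.36, 12.44, 21.02, 35.53, 60.04]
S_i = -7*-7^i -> [-7, 49, -343, 2401, -16807]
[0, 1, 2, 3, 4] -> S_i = 0 + 1*i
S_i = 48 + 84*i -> [48, 132, 216, 300, 384]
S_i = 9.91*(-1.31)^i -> [9.91, -12.98, 17.01, -22.28, 29.18]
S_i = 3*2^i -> [3, 6, 12, 24, 48]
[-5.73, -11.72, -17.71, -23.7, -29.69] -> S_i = -5.73 + -5.99*i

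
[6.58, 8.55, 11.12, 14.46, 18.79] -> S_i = 6.58*1.30^i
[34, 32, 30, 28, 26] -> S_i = 34 + -2*i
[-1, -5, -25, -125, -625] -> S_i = -1*5^i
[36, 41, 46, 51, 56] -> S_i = 36 + 5*i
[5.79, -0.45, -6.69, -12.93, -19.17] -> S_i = 5.79 + -6.24*i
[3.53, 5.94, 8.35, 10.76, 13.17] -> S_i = 3.53 + 2.41*i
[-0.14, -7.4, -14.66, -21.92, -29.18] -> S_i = -0.14 + -7.26*i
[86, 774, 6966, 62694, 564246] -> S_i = 86*9^i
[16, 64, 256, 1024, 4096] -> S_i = 16*4^i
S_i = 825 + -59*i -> [825, 766, 707, 648, 589]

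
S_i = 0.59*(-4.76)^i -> [0.59, -2.81, 13.37, -63.63, 302.89]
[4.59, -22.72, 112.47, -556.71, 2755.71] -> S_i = 4.59*(-4.95)^i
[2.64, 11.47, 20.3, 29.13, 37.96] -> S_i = 2.64 + 8.83*i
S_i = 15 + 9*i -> [15, 24, 33, 42, 51]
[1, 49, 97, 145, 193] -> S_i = 1 + 48*i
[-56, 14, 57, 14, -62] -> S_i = Random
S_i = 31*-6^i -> [31, -186, 1116, -6696, 40176]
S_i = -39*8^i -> [-39, -312, -2496, -19968, -159744]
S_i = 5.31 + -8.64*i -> [5.31, -3.33, -11.97, -20.61, -29.25]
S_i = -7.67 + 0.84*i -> [-7.67, -6.83, -5.99, -5.15, -4.31]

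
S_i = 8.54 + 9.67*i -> [8.54, 18.21, 27.88, 37.55, 47.22]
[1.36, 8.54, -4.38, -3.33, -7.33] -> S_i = Random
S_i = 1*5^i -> [1, 5, 25, 125, 625]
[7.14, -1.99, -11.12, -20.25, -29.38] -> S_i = 7.14 + -9.13*i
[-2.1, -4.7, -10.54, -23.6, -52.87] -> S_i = -2.10*2.24^i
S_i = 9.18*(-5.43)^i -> [9.18, -49.85, 270.67, -1469.75, 7980.72]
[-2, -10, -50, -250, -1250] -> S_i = -2*5^i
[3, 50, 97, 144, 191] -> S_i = 3 + 47*i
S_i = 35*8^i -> [35, 280, 2240, 17920, 143360]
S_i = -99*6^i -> [-99, -594, -3564, -21384, -128304]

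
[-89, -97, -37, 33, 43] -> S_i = Random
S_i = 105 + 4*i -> [105, 109, 113, 117, 121]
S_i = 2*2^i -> [2, 4, 8, 16, 32]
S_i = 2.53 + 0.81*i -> [2.53, 3.34, 4.15, 4.96, 5.77]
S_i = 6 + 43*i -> [6, 49, 92, 135, 178]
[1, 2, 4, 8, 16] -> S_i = 1*2^i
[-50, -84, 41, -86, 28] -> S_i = Random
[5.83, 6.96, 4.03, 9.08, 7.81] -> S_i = Random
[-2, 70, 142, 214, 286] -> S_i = -2 + 72*i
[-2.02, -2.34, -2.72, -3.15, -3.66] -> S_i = -2.02*1.16^i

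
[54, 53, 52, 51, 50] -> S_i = 54 + -1*i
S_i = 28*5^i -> [28, 140, 700, 3500, 17500]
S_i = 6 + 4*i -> [6, 10, 14, 18, 22]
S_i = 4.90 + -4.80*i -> [4.9, 0.1, -4.7, -9.5, -14.3]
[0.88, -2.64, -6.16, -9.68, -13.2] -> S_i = 0.88 + -3.52*i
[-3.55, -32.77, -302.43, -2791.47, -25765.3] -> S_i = -3.55*9.23^i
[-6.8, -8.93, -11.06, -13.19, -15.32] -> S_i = -6.80 + -2.13*i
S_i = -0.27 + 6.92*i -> [-0.27, 6.65, 13.57, 20.49, 27.41]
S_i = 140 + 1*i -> [140, 141, 142, 143, 144]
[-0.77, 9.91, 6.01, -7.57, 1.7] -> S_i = Random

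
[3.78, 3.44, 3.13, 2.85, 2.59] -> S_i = 3.78*0.91^i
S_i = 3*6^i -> [3, 18, 108, 648, 3888]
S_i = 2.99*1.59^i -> [2.99, 4.75, 7.56, 12.02, 19.11]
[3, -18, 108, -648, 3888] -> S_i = 3*-6^i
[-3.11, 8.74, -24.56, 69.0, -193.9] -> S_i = -3.11*(-2.81)^i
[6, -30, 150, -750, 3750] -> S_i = 6*-5^i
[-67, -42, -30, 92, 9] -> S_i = Random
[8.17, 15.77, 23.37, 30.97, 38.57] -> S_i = 8.17 + 7.60*i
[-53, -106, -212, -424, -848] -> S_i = -53*2^i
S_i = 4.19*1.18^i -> [4.19, 4.94, 5.83, 6.88, 8.12]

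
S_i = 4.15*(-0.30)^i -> [4.15, -1.25, 0.37, -0.11, 0.03]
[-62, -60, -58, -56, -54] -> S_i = -62 + 2*i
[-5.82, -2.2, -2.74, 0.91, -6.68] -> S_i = Random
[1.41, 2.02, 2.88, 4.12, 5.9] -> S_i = 1.41*1.43^i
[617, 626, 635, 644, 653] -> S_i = 617 + 9*i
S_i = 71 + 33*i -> [71, 104, 137, 170, 203]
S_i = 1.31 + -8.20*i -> [1.31, -6.89, -15.09, -23.29, -31.49]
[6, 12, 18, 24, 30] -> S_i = 6 + 6*i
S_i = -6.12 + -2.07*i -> [-6.12, -8.19, -10.26, -12.33, -14.4]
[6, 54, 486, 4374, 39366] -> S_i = 6*9^i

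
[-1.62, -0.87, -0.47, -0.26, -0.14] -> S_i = -1.62*0.54^i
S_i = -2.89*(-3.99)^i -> [-2.89, 11.53, -46.01, 183.58, -732.47]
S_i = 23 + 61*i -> [23, 84, 145, 206, 267]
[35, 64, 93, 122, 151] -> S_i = 35 + 29*i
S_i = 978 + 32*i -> [978, 1010, 1042, 1074, 1106]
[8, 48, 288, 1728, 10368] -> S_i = 8*6^i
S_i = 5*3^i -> [5, 15, 45, 135, 405]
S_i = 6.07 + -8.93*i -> [6.07, -2.86, -11.79, -20.72, -29.65]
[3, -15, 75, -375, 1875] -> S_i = 3*-5^i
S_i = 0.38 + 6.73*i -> [0.38, 7.11, 13.84, 20.57, 27.3]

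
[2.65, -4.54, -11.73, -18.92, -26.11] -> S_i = 2.65 + -7.19*i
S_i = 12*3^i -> [12, 36, 108, 324, 972]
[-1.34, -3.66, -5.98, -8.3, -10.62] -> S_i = -1.34 + -2.32*i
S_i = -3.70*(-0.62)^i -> [-3.7, 2.29, -1.42, 0.88, -0.55]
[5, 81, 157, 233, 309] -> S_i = 5 + 76*i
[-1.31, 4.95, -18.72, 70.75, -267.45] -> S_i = -1.31*(-3.78)^i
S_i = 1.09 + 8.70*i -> [1.09, 9.79, 18.49, 27.19, 35.89]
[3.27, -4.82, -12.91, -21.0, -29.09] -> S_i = 3.27 + -8.09*i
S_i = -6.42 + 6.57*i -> [-6.42, 0.15, 6.72, 13.29, 19.86]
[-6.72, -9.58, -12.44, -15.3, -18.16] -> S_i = -6.72 + -2.86*i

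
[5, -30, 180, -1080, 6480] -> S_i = 5*-6^i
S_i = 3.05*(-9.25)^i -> [3.05, -28.21, 260.97, -2413.93, 22328.87]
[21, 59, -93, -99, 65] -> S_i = Random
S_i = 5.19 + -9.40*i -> [5.19, -4.21, -13.61, -23.01, -32.41]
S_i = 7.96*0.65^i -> [7.96, 5.17, 3.36, 2.19, 1.42]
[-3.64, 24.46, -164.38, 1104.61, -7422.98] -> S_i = -3.64*(-6.72)^i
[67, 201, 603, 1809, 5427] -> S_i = 67*3^i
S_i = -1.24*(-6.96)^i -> [-1.24, 8.63, -60.07, 418.07, -2909.77]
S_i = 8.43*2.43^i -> [8.43, 20.48, 49.78, 120.96, 293.94]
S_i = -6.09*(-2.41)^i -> [-6.09, 14.68, -35.37, 85.24, -205.44]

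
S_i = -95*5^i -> [-95, -475, -2375, -11875, -59375]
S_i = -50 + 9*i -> [-50, -41, -32, -23, -14]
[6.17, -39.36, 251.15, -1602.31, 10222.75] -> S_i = 6.17*(-6.38)^i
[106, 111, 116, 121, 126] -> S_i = 106 + 5*i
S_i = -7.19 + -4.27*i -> [-7.19, -11.46, -15.73, -20.0, -24.27]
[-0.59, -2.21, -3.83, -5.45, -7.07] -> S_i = -0.59 + -1.62*i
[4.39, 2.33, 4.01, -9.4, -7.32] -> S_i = Random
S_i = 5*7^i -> [5, 35, 245, 1715, 12005]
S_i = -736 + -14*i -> [-736, -750, -764, -778, -792]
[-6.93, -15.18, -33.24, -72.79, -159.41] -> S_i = -6.93*2.19^i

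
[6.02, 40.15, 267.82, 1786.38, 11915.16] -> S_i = 6.02*6.67^i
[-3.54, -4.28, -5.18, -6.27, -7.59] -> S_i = -3.54*1.21^i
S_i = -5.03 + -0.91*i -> [-5.03, -5.94, -6.85, -7.76, -8.67]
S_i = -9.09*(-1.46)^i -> [-9.09, 13.27, -19.38, 28.29, -41.3]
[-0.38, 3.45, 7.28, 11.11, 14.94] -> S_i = -0.38 + 3.83*i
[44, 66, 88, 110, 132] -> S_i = 44 + 22*i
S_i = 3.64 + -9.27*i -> [3.64, -5.63, -14.9, -24.17, -33.44]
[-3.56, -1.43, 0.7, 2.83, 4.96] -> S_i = -3.56 + 2.13*i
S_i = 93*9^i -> [93, 837, 7533, 67797, 610173]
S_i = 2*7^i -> [2, 14, 98, 686, 4802]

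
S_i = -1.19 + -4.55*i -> [-1.19, -5.74, -10.29, -14.84, -19.39]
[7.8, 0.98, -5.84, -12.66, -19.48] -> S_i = 7.80 + -6.82*i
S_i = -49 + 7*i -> [-49, -42, -35, -28, -21]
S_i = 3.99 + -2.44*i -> [3.99, 1.55, -0.89, -3.33, -5.77]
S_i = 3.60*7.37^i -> [3.6, 26.53, 195.54, 1441.14, 10621.17]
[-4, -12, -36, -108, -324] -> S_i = -4*3^i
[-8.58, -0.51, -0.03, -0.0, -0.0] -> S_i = -8.58*0.06^i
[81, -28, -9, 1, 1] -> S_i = Random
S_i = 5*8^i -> [5, 40, 320, 2560, 20480]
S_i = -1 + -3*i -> [-1, -4, -7, -10, -13]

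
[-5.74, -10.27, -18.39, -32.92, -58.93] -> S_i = -5.74*1.79^i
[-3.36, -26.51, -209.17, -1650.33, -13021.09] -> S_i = -3.36*7.89^i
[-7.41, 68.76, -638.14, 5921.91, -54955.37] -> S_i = -7.41*(-9.28)^i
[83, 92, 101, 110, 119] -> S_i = 83 + 9*i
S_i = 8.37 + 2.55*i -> [8.37, 10.92, 13.47, 16.02, 18.57]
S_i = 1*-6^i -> [1, -6, 36, -216, 1296]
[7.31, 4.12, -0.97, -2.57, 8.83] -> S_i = Random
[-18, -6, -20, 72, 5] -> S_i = Random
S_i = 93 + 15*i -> [93, 108, 123, 138, 153]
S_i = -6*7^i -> [-6, -42, -294, -2058, -14406]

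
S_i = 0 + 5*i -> [0, 5, 10, 15, 20]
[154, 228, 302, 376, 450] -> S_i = 154 + 74*i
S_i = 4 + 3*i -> [4, 7, 10, 13, 16]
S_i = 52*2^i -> [52, 104, 208, 416, 832]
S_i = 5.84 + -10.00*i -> [5.84, -4.16, -14.16, -24.16, -34.16]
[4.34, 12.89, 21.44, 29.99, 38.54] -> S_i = 4.34 + 8.55*i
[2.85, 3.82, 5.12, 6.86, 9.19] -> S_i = 2.85*1.34^i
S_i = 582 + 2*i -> [582, 584, 586, 588, 590]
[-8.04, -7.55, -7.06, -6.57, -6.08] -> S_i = -8.04 + 0.49*i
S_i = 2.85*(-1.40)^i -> [2.85, -3.99, 5.59, -7.82, 10.95]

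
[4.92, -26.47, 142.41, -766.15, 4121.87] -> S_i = 4.92*(-5.38)^i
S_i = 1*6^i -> [1, 6, 36, 216, 1296]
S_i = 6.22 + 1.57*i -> [6.22, 7.79, 9.36, 10.93, 12.5]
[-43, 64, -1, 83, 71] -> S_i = Random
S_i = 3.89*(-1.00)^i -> [3.89, -3.89, 3.89, -3.89, 3.89]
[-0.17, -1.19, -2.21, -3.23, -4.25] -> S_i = -0.17 + -1.02*i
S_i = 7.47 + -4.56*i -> [7.47, 2.91, -1.65, -6.21, -10.77]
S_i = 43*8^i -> [43, 344, 2752, 22016, 176128]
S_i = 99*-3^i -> [99, -297, 891, -2673, 8019]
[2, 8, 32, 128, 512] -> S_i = 2*4^i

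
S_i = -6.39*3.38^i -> [-6.39, -21.6, -73.0, -246.75, -834.0]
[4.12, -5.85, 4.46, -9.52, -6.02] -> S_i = Random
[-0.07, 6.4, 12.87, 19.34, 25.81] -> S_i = -0.07 + 6.47*i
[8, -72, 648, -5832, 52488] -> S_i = 8*-9^i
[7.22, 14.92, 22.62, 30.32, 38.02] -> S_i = 7.22 + 7.70*i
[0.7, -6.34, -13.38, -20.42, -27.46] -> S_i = 0.70 + -7.04*i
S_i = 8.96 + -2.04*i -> [8.96, 6.92, 4.88, 2.84, 0.8]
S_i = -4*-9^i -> [-4, 36, -324, 2916, -26244]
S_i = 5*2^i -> [5, 10, 20, 40, 80]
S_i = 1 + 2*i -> [1, 3, 5, 7, 9]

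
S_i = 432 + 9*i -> [432, 441, 450, 459, 468]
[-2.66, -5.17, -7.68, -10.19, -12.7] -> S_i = -2.66 + -2.51*i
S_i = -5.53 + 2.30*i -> [-5.53, -3.23, -0.93, 1.37, 3.67]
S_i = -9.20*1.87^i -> [-9.2, -17.2, -32.17, -60.16, -112.5]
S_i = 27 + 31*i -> [27, 58, 89, 120, 151]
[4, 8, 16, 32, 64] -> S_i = 4*2^i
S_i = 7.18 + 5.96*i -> [7.18, 13.14, 19.1, 25.06, 31.02]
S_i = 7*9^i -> [7, 63, 567, 5103, 45927]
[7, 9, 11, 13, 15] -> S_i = 7 + 2*i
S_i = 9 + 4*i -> [9, 13, 17, 21, 25]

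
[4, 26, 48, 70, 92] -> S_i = 4 + 22*i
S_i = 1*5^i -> [1, 5, 25, 125, 625]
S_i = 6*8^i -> [6, 48, 384, 3072, 24576]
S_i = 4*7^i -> [4, 28, 196, 1372, 9604]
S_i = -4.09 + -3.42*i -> [-4.09, -7.51, -10.93, -14.35, -17.77]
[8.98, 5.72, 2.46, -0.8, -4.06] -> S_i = 8.98 + -3.26*i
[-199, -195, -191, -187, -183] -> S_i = -199 + 4*i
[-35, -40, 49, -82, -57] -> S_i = Random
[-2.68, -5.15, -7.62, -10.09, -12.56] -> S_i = -2.68 + -2.47*i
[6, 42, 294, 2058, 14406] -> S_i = 6*7^i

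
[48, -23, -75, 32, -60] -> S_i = Random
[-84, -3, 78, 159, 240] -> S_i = -84 + 81*i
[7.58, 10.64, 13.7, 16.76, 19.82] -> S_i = 7.58 + 3.06*i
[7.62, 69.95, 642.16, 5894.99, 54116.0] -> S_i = 7.62*9.18^i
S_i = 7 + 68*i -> [7, 75, 143, 211, 279]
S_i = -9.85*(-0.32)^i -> [-9.85, 3.15, -1.01, 0.32, -0.1]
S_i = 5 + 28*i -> [5, 33, 61, 89, 117]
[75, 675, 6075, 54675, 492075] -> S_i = 75*9^i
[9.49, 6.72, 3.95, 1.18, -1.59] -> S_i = 9.49 + -2.77*i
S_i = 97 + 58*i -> [97, 155, 213, 271, 329]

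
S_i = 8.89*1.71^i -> [8.89, 15.2, 26.0, 44.45, 76.01]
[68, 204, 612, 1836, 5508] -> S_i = 68*3^i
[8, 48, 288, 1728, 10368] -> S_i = 8*6^i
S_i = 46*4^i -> [46, 184, 736, 2944, 11776]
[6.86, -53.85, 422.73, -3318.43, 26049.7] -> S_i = 6.86*(-7.85)^i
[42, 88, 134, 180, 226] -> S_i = 42 + 46*i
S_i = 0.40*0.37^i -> [0.4, 0.15, 0.05, 0.02, 0.01]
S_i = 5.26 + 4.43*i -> [5.26, 9.69, 14.12, 18.55, 22.98]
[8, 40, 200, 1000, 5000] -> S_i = 8*5^i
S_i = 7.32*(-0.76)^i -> [7.32, -5.56, 4.23, -3.21, 2.44]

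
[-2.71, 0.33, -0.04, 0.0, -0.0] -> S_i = -2.71*(-0.12)^i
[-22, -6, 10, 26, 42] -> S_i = -22 + 16*i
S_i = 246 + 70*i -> [246, 316, 386, 456, 526]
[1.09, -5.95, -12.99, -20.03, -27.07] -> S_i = 1.09 + -7.04*i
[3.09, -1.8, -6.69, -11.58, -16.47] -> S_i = 3.09 + -4.89*i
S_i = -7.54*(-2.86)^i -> [-7.54, 21.56, -61.67, 176.39, -504.47]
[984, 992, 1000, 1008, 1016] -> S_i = 984 + 8*i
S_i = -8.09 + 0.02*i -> [-8.09, -8.07, -8.05, -8.03, -8.01]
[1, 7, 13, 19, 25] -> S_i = 1 + 6*i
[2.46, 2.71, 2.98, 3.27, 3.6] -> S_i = 2.46*1.10^i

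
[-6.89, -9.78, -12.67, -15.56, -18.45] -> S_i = -6.89 + -2.89*i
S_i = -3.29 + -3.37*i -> [-3.29, -6.66, -10.03, -13.4, -16.77]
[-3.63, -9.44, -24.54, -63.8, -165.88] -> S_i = -3.63*2.60^i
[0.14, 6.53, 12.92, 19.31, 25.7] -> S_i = 0.14 + 6.39*i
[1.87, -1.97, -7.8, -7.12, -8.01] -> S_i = Random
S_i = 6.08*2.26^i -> [6.08, 13.74, 31.05, 70.18, 158.61]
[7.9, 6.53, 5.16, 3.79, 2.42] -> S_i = 7.90 + -1.37*i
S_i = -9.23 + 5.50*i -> [-9.23, -3.73, 1.77, 7.27, 12.77]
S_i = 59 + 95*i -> [59, 154, 249, 344, 439]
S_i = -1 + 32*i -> [-1, 31, 63, 95, 127]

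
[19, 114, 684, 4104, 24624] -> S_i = 19*6^i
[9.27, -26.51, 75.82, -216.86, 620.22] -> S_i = 9.27*(-2.86)^i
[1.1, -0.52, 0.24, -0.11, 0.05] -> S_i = 1.10*(-0.47)^i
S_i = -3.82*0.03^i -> [-3.82, -0.11, -0.0, -0.0, -0.0]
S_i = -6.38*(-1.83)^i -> [-6.38, 11.68, -21.37, 39.1, -71.55]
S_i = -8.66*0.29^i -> [-8.66, -2.51, -0.73, -0.21, -0.06]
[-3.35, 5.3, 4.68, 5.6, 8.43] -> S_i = Random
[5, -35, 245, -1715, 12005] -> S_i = 5*-7^i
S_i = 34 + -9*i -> [34, 25, 16, 7, -2]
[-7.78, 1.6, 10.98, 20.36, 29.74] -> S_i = -7.78 + 9.38*i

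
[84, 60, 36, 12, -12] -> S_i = 84 + -24*i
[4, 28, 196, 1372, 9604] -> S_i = 4*7^i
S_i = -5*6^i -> [-5, -30, -180, -1080, -6480]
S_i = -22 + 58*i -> [-22, 36, 94, 152, 210]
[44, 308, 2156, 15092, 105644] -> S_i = 44*7^i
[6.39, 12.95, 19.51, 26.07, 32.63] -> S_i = 6.39 + 6.56*i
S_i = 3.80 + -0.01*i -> [3.8, 3.79, 3.78, 3.77, 3.76]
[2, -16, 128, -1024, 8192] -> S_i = 2*-8^i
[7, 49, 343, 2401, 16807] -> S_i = 7*7^i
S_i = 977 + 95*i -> [977, 1072, 1167, 1262, 1357]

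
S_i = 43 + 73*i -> [43, 116, 189, 262, 335]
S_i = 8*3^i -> [8, 24, 72, 216, 648]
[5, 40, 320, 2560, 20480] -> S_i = 5*8^i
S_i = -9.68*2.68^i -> [-9.68, -25.94, -69.53, -186.33, -499.36]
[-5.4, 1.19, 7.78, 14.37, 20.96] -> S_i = -5.40 + 6.59*i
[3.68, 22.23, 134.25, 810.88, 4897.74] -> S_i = 3.68*6.04^i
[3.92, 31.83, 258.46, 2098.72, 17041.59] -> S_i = 3.92*8.12^i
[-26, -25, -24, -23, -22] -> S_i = -26 + 1*i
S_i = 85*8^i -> [85, 680, 5440, 43520, 348160]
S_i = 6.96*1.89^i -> [6.96, 13.15, 24.86, 46.99, 88.81]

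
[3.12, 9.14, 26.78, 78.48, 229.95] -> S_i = 3.12*2.93^i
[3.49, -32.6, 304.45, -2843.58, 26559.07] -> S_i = 3.49*(-9.34)^i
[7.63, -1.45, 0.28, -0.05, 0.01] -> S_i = 7.63*(-0.19)^i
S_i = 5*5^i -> [5, 25, 125, 625, 3125]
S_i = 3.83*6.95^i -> [3.83, 26.62, 185.0, 1285.74, 8935.89]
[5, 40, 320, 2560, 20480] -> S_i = 5*8^i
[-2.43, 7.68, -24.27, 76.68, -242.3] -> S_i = -2.43*(-3.16)^i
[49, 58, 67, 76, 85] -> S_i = 49 + 9*i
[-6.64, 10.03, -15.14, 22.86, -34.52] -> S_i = -6.64*(-1.51)^i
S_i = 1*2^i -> [1, 2, 4, 8, 16]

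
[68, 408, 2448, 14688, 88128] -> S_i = 68*6^i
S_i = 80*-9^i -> [80, -720, 6480, -58320, 524880]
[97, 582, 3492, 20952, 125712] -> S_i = 97*6^i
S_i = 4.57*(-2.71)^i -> [4.57, -12.38, 33.56, -90.95, 246.49]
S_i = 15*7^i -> [15, 105, 735, 5145, 36015]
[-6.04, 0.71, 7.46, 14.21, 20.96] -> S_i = -6.04 + 6.75*i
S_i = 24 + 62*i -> [24, 86, 148, 210, 272]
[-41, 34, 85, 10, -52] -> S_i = Random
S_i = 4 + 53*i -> [4, 57, 110, 163, 216]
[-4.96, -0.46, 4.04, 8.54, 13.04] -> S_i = -4.96 + 4.50*i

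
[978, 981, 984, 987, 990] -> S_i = 978 + 3*i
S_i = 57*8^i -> [57, 456, 3648, 29184, 233472]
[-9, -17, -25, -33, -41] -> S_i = -9 + -8*i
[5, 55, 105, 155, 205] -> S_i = 5 + 50*i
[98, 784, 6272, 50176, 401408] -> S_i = 98*8^i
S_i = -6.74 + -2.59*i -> [-6.74, -9.33, -11.92, -14.51, -17.1]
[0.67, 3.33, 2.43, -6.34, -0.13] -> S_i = Random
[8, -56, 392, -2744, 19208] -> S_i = 8*-7^i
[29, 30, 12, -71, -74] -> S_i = Random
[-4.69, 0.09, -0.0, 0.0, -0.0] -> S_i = -4.69*(-0.02)^i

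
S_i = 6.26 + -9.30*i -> [6.26, -3.04, -12.34, -21.64, -30.94]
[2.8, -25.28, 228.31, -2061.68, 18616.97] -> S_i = 2.80*(-9.03)^i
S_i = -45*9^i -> [-45, -405, -3645, -32805, -295245]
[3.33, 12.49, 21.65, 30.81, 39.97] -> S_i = 3.33 + 9.16*i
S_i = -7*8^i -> [-7, -56, -448, -3584, -28672]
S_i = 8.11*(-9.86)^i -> [8.11, -79.96, 788.45, -7774.13, 76652.89]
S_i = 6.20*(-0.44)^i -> [6.2, -2.73, 1.2, -0.53, 0.23]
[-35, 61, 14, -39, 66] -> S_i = Random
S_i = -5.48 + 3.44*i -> [-5.48, -2.04, 1.4, 4.84, 8.28]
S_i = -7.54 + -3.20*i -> [-7.54, -10.74, -13.94, -17.14, -20.34]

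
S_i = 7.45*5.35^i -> [7.45, 39.86, 213.24, 1140.82, 6103.39]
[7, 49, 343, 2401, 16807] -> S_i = 7*7^i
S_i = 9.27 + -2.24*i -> [9.27, 7.03, 4.79, 2.55, 0.31]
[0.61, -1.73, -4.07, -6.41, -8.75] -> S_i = 0.61 + -2.34*i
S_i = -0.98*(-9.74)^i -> [-0.98, 9.55, -92.97, 905.53, -8819.86]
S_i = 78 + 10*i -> [78, 88, 98, 108, 118]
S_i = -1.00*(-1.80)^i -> [-1.0, 1.8, -3.24, 5.83, -10.5]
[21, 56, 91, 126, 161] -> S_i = 21 + 35*i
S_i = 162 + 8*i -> [162, 170, 178, 186, 194]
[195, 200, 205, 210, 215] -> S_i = 195 + 5*i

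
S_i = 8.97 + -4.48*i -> [8.97, 4.49, 0.01, -4.47, -8.95]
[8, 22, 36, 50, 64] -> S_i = 8 + 14*i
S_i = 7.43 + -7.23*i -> [7.43, 0.2, -7.03, -14.26, -21.49]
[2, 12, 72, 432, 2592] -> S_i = 2*6^i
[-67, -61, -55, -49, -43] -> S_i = -67 + 6*i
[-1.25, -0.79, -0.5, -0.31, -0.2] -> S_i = -1.25*0.63^i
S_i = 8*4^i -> [8, 32, 128, 512, 2048]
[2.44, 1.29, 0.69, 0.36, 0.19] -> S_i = 2.44*0.53^i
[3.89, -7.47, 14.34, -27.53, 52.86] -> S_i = 3.89*(-1.92)^i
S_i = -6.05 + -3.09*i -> [-6.05, -9.14, -12.23, -15.32, -18.41]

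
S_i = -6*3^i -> [-6, -18, -54, -162, -486]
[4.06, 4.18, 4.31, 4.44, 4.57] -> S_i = 4.06*1.03^i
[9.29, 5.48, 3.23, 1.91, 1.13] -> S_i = 9.29*0.59^i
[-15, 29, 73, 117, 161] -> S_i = -15 + 44*i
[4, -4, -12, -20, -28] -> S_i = 4 + -8*i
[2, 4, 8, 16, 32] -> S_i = 2*2^i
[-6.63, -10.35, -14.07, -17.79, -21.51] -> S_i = -6.63 + -3.72*i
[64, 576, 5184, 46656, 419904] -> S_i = 64*9^i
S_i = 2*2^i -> [2, 4, 8, 16, 32]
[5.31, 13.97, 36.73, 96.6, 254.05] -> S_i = 5.31*2.63^i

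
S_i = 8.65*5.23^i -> [8.65, 45.24, 236.6, 1237.43, 6471.77]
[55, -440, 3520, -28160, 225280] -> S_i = 55*-8^i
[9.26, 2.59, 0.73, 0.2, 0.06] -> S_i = 9.26*0.28^i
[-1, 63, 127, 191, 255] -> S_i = -1 + 64*i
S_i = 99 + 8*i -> [99, 107, 115, 123, 131]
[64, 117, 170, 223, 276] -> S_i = 64 + 53*i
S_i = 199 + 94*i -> [199, 293, 387, 481, 575]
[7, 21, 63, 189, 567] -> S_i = 7*3^i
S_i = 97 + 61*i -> [97, 158, 219, 280, 341]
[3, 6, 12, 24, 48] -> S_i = 3*2^i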